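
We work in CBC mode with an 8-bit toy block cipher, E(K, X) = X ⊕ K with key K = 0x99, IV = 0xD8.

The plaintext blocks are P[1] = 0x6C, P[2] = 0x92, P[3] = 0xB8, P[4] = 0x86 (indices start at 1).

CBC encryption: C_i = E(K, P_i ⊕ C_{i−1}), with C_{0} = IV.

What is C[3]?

C[1]: P[1] ⊕ 0xD8 = 0xB4; E(K, 0xB4) = 0x2D.
C[2]: P[2] ⊕ 0x2D = 0xBF; E(K, 0xBF) = 0x26.
C[3]: P[3] ⊕ 0x26 = 0x9E; E(K, 0x9E) = 0x07.

C[3] = 0x07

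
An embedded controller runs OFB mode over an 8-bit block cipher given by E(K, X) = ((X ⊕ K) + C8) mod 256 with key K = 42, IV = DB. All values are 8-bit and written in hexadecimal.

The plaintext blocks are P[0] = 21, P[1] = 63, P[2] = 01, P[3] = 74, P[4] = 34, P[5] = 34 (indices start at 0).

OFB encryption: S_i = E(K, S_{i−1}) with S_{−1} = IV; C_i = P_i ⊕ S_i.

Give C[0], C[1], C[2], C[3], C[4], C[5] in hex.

C[0] = 40, C[1] = 88, C[2] = 70, C[3] = 8F, C[4] = B5, C[5] = BF

C[0]: S = E(K, DB) = 61; 21 ⊕ 61 = 40.
C[1]: S = E(K, 61) = EB; 63 ⊕ EB = 88.
C[2]: S = E(K, EB) = 71; 01 ⊕ 71 = 70.
C[3]: S = E(K, 71) = FB; 74 ⊕ FB = 8F.
C[4]: S = E(K, FB) = 81; 34 ⊕ 81 = B5.
C[5]: S = E(K, 81) = 8B; 34 ⊕ 8B = BF.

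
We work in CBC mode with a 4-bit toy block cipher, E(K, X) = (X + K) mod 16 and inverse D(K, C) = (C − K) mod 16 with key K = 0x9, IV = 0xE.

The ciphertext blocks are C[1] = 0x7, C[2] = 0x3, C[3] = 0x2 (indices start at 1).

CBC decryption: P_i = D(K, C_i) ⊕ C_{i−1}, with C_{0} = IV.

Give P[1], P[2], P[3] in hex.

P[1]: D(K, 0x7) = 0xE; 0xE ⊕ 0xE = 0x0.
P[2]: D(K, 0x3) = 0xA; 0xA ⊕ 0x7 = 0xD.
P[3]: D(K, 0x2) = 0x9; 0x9 ⊕ 0x3 = 0xA.

P[1] = 0x0, P[2] = 0xD, P[3] = 0xA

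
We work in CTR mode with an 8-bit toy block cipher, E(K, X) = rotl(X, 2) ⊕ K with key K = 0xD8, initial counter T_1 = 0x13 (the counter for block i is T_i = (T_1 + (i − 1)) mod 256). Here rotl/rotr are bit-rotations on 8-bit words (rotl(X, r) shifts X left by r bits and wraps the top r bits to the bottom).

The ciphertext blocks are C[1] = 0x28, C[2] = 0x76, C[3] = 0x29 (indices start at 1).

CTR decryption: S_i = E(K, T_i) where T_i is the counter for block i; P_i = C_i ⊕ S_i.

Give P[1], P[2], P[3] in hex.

P[1] = 0xBC, P[2] = 0xFE, P[3] = 0xA5

P[1]: T = 0x13, S = E(K, T) = 0x94; 0x28 ⊕ 0x94 = 0xBC.
P[2]: T = 0x14, S = E(K, T) = 0x88; 0x76 ⊕ 0x88 = 0xFE.
P[3]: T = 0x15, S = E(K, T) = 0x8C; 0x29 ⊕ 0x8C = 0xA5.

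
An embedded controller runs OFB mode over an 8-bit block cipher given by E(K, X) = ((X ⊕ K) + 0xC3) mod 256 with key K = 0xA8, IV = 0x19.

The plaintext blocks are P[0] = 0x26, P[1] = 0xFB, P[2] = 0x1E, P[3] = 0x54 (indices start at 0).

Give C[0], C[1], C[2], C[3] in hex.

OFB encryption: S_i = E(K, S_{i−1}) with S_{−1} = IV; C_i = P_i ⊕ S_i.
C[0]: S = E(K, 0x19) = 0x74; 0x26 ⊕ 0x74 = 0x52.
C[1]: S = E(K, 0x74) = 0x9F; 0xFB ⊕ 0x9F = 0x64.
C[2]: S = E(K, 0x9F) = 0xFA; 0x1E ⊕ 0xFA = 0xE4.
C[3]: S = E(K, 0xFA) = 0x15; 0x54 ⊕ 0x15 = 0x41.

C[0] = 0x52, C[1] = 0x64, C[2] = 0xE4, C[3] = 0x41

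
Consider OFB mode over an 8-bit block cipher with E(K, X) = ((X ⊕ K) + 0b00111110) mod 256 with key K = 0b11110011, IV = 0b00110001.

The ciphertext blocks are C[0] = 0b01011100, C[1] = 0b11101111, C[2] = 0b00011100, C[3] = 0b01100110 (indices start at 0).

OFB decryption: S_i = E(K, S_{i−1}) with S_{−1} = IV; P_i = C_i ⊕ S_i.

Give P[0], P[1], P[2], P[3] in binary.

P[0] = 0b01011100, P[1] = 0b11011110, P[2] = 0b00011100, P[3] = 0b01010111

P[0]: S = E(K, 0b00110001) = 0b00000000; 0b01011100 ⊕ 0b00000000 = 0b01011100.
P[1]: S = E(K, 0b00000000) = 0b00110001; 0b11101111 ⊕ 0b00110001 = 0b11011110.
P[2]: S = E(K, 0b00110001) = 0b00000000; 0b00011100 ⊕ 0b00000000 = 0b00011100.
P[3]: S = E(K, 0b00000000) = 0b00110001; 0b01100110 ⊕ 0b00110001 = 0b01010111.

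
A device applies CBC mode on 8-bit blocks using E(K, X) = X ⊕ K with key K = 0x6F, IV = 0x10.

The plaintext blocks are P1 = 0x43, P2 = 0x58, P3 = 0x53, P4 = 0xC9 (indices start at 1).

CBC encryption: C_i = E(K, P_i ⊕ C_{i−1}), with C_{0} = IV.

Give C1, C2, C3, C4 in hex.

C1: P1 ⊕ 0x10 = 0x53; E(K, 0x53) = 0x3C.
C2: P2 ⊕ 0x3C = 0x64; E(K, 0x64) = 0x0B.
C3: P3 ⊕ 0x0B = 0x58; E(K, 0x58) = 0x37.
C4: P4 ⊕ 0x37 = 0xFE; E(K, 0xFE) = 0x91.

C1 = 0x3C, C2 = 0x0B, C3 = 0x37, C4 = 0x91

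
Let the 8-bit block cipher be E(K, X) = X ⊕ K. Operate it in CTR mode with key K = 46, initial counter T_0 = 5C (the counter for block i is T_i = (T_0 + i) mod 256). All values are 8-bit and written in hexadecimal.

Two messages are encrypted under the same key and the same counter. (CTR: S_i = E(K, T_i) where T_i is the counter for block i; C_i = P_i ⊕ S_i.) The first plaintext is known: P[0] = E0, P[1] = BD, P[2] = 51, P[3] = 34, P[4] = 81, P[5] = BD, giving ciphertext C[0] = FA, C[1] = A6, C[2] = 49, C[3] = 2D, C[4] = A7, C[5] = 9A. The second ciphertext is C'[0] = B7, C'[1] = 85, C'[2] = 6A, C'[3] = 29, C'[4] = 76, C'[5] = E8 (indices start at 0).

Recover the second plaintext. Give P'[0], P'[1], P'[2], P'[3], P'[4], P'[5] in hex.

In CTR with a reused counter, both messages share the same keystream S_i, so C_i ⊕ C'_i = P_i ⊕ P'_i and thus P'_i = P_i ⊕ C_i ⊕ C'_i.
P'[0]: E0 ⊕ FA ⊕ B7 = AD.
P'[1]: BD ⊕ A6 ⊕ 85 = 9E.
P'[2]: 51 ⊕ 49 ⊕ 6A = 72.
P'[3]: 34 ⊕ 2D ⊕ 29 = 30.
P'[4]: 81 ⊕ A7 ⊕ 76 = 50.
P'[5]: BD ⊕ 9A ⊕ E8 = CF.

P'[0] = AD, P'[1] = 9E, P'[2] = 72, P'[3] = 30, P'[4] = 50, P'[5] = CF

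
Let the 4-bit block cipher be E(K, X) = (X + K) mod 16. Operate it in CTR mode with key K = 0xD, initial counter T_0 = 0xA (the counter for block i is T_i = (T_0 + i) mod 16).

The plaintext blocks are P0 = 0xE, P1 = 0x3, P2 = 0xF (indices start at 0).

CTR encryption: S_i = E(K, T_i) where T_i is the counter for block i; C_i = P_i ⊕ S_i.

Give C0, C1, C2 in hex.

C0: T = 0xA, S = E(K, T) = 0x7; 0xE ⊕ 0x7 = 0x9.
C1: T = 0xB, S = E(K, T) = 0x8; 0x3 ⊕ 0x8 = 0xB.
C2: T = 0xC, S = E(K, T) = 0x9; 0xF ⊕ 0x9 = 0x6.

C0 = 0x9, C1 = 0xB, C2 = 0x6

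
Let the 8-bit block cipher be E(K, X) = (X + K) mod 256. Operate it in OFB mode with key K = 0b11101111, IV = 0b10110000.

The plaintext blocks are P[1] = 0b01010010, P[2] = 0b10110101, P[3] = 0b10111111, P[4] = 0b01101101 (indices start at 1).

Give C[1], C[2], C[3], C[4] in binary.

C[1] = 0b11001101, C[2] = 0b00111011, C[3] = 0b11000010, C[4] = 0b00000001

OFB encryption: S_i = E(K, S_{i−1}) with S_{0} = IV; C_i = P_i ⊕ S_i.
C[1]: S = E(K, 0b10110000) = 0b10011111; 0b01010010 ⊕ 0b10011111 = 0b11001101.
C[2]: S = E(K, 0b10011111) = 0b10001110; 0b10110101 ⊕ 0b10001110 = 0b00111011.
C[3]: S = E(K, 0b10001110) = 0b01111101; 0b10111111 ⊕ 0b01111101 = 0b11000010.
C[4]: S = E(K, 0b01111101) = 0b01101100; 0b01101101 ⊕ 0b01101100 = 0b00000001.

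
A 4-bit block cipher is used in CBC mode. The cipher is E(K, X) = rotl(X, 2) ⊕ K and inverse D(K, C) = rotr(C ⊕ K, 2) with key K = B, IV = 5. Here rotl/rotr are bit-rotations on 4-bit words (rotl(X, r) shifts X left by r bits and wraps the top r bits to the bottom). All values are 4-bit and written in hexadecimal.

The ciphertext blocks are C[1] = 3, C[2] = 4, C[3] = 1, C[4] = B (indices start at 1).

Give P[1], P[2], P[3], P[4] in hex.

CBC decryption: P_i = D(K, C_i) ⊕ C_{i−1}, with C_{0} = IV.
P[1]: D(K, 3) = 2; 2 ⊕ 5 = 7.
P[2]: D(K, 4) = F; F ⊕ 3 = C.
P[3]: D(K, 1) = A; A ⊕ 4 = E.
P[4]: D(K, B) = 0; 0 ⊕ 1 = 1.

P[1] = 7, P[2] = C, P[3] = E, P[4] = 1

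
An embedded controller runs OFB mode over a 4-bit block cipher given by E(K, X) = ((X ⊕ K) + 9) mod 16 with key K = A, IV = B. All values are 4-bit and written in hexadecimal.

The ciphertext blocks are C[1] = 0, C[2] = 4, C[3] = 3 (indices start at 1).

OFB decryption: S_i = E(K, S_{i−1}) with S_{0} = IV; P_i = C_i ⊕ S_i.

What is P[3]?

P[1]: S = E(K, B) = A; 0 ⊕ A = A.
P[2]: S = E(K, A) = 9; 4 ⊕ 9 = D.
P[3]: S = E(K, 9) = C; 3 ⊕ C = F.

P[3] = F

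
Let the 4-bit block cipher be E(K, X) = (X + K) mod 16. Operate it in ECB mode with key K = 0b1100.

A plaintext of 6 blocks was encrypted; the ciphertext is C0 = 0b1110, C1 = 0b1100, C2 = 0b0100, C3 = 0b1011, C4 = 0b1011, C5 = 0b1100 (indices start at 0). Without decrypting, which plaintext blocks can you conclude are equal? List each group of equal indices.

ECB encrypts each block independently with the same key, so equal ciphertext blocks imply equal plaintext blocks.
C1 = C5 = 0b1100, so P1 = P5.
C3 = C4 = 0b1011, so P3 = P4.

P1 = P5; P3 = P4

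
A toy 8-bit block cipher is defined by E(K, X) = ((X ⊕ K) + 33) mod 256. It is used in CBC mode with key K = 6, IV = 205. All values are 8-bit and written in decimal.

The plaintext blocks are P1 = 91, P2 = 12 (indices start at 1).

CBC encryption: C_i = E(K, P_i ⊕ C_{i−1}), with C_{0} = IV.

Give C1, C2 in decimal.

C1: P1 ⊕ 205 = 150; E(K, 150) = 177.
C2: P2 ⊕ 177 = 189; E(K, 189) = 220.

C1 = 177, C2 = 220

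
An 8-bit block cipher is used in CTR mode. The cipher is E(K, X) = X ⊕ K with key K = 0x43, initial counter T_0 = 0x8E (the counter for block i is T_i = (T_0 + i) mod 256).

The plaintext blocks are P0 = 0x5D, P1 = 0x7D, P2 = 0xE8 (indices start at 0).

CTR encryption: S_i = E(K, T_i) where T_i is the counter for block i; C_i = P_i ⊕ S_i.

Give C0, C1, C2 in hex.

C0 = 0x90, C1 = 0xB1, C2 = 0x3B

C0: T = 0x8E, S = E(K, T) = 0xCD; 0x5D ⊕ 0xCD = 0x90.
C1: T = 0x8F, S = E(K, T) = 0xCC; 0x7D ⊕ 0xCC = 0xB1.
C2: T = 0x90, S = E(K, T) = 0xD3; 0xE8 ⊕ 0xD3 = 0x3B.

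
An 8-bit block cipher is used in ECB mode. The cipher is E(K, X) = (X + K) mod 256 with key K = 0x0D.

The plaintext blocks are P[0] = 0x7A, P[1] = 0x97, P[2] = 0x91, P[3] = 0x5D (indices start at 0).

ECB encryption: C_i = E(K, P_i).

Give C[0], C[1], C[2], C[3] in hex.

C[0]: E(K, 0x7A) = 0x87.
C[1]: E(K, 0x97) = 0xA4.
C[2]: E(K, 0x91) = 0x9E.
C[3]: E(K, 0x5D) = 0x6A.

C[0] = 0x87, C[1] = 0xA4, C[2] = 0x9E, C[3] = 0x6A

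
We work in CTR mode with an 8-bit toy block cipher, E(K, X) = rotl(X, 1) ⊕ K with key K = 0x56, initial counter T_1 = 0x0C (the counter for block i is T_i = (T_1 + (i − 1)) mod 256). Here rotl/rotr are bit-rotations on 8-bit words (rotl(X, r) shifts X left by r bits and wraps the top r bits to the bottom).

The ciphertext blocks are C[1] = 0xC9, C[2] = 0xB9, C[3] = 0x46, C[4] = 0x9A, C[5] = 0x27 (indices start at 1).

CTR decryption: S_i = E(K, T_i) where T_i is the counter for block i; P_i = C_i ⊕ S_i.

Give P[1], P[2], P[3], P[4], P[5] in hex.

P[1] = 0x87, P[2] = 0xF5, P[3] = 0x0C, P[4] = 0xD2, P[5] = 0x51

P[1]: T = 0x0C, S = E(K, T) = 0x4E; 0xC9 ⊕ 0x4E = 0x87.
P[2]: T = 0x0D, S = E(K, T) = 0x4C; 0xB9 ⊕ 0x4C = 0xF5.
P[3]: T = 0x0E, S = E(K, T) = 0x4A; 0x46 ⊕ 0x4A = 0x0C.
P[4]: T = 0x0F, S = E(K, T) = 0x48; 0x9A ⊕ 0x48 = 0xD2.
P[5]: T = 0x10, S = E(K, T) = 0x76; 0x27 ⊕ 0x76 = 0x51.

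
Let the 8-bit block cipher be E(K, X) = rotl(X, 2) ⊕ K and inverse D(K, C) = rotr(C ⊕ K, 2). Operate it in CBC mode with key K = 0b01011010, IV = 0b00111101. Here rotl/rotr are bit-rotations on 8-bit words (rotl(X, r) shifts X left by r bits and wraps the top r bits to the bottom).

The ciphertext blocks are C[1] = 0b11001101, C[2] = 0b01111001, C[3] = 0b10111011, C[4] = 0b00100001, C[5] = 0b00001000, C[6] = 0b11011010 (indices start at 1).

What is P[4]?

P[4] = 0b01100101

CBC decryption: P_i = D(K, C_i) ⊕ C_{i−1}, with C_{0} = IV.
P[4]: D(K, 0b00100001) = 0b11011110; 0b11011110 ⊕ 0b10111011 = 0b01100101.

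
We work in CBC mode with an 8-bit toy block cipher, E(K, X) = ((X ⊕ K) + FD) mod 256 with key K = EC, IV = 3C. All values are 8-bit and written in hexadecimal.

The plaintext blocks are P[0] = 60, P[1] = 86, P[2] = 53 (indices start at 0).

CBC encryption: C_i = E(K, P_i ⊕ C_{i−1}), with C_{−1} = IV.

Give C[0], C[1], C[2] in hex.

C[0] = AD, C[1] = C4, C[2] = 78

C[0]: P[0] ⊕ 3C = 5C; E(K, 5C) = AD.
C[1]: P[1] ⊕ AD = 2B; E(K, 2B) = C4.
C[2]: P[2] ⊕ C4 = 97; E(K, 97) = 78.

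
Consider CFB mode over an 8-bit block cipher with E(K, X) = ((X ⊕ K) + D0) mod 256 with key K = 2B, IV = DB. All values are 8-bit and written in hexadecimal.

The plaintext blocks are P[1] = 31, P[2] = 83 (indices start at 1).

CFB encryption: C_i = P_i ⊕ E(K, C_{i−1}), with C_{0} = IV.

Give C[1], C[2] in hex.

C[1] = F1, C[2] = 29

C[1]: E(K, DB) = C0; 31 ⊕ C0 = F1.
C[2]: E(K, F1) = AA; 83 ⊕ AA = 29.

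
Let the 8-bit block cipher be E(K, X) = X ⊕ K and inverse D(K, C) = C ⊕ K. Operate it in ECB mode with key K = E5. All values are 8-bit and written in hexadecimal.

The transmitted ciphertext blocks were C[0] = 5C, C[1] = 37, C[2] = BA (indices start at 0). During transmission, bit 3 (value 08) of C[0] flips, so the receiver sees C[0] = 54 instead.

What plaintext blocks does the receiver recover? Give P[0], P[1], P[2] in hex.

P[0] = B1, P[1] = D2, P[2] = 5F

ECB decryption: P_i = D(K, C_i).
Only C[0] changed, to 54. In ECB, a change in C_i affects only P_i. Decrypting the received ciphertext:
P[0]: D(K, 54) = B1.
P[1]: D(K, 37) = D2.
P[2]: D(K, BA) = 5F.
Blocks that differ from the original plaintext: P[0].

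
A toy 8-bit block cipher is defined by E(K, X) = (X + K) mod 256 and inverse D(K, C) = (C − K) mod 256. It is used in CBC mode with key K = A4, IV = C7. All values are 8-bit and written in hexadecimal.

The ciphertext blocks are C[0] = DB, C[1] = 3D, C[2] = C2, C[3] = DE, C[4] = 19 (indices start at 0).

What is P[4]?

CBC decryption: P_i = D(K, C_i) ⊕ C_{i−1}, with C_{−1} = IV.
P[4]: D(K, 19) = 75; 75 ⊕ DE = AB.

P[4] = AB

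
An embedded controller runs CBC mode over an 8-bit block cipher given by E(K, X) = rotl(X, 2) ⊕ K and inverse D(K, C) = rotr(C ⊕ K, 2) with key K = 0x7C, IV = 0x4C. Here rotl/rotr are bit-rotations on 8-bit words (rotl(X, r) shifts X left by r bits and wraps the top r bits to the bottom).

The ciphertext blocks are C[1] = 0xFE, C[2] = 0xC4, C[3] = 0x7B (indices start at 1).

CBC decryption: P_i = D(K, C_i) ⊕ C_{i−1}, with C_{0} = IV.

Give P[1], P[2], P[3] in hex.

P[1]: D(K, 0xFE) = 0xA0; 0xA0 ⊕ 0x4C = 0xEC.
P[2]: D(K, 0xC4) = 0x2E; 0x2E ⊕ 0xFE = 0xD0.
P[3]: D(K, 0x7B) = 0xC1; 0xC1 ⊕ 0xC4 = 0x05.

P[1] = 0xEC, P[2] = 0xD0, P[3] = 0x05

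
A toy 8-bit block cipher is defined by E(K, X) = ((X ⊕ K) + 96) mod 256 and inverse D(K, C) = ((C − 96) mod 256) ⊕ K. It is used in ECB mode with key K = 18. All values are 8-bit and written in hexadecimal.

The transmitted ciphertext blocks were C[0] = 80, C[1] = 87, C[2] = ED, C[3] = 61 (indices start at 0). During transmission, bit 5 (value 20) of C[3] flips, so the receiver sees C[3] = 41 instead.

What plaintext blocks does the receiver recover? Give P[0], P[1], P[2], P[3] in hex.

P[0] = F2, P[1] = E9, P[2] = 4F, P[3] = B3

ECB decryption: P_i = D(K, C_i).
Only C[3] changed, to 41. In ECB, a change in C_i affects only P_i. Decrypting the received ciphertext:
P[0]: D(K, 80) = F2.
P[1]: D(K, 87) = E9.
P[2]: D(K, ED) = 4F.
P[3]: D(K, 41) = B3.
Blocks that differ from the original plaintext: P[3].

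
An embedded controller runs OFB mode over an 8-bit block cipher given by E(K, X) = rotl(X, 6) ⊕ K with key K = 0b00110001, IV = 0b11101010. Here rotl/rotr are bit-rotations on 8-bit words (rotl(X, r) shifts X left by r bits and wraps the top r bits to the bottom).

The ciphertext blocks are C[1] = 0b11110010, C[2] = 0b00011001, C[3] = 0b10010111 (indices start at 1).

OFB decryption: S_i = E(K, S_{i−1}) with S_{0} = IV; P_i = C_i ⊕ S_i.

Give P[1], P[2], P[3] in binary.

P[1]: S = E(K, 0b11101010) = 0b10001011; 0b11110010 ⊕ 0b10001011 = 0b01111001.
P[2]: S = E(K, 0b10001011) = 0b11010011; 0b00011001 ⊕ 0b11010011 = 0b11001010.
P[3]: S = E(K, 0b11010011) = 0b11000101; 0b10010111 ⊕ 0b11000101 = 0b01010010.

P[1] = 0b01111001, P[2] = 0b11001010, P[3] = 0b01010010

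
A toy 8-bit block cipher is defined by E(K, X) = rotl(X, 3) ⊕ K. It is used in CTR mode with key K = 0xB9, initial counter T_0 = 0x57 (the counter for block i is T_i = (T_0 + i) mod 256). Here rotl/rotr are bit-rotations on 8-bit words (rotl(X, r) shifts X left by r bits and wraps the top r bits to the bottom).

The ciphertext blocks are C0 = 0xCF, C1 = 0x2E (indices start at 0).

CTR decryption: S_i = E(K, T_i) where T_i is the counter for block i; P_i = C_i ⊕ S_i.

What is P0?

P0: T = 0x57, S = E(K, T) = 0x03; 0xCF ⊕ 0x03 = 0xCC.

P0 = 0xCC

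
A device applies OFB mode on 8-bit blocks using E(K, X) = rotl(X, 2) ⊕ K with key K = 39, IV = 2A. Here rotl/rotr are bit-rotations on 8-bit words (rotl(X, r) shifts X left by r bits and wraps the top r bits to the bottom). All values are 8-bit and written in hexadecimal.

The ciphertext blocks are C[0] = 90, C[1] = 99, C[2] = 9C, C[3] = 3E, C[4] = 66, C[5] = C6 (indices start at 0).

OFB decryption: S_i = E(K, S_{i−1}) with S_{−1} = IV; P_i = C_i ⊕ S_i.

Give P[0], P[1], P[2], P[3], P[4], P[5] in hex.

P[0] = 01, P[1] = E6, P[2] = 58, P[3] = 14, P[4] = F7, P[5] = B9

P[0]: S = E(K, 2A) = 91; 90 ⊕ 91 = 01.
P[1]: S = E(K, 91) = 7F; 99 ⊕ 7F = E6.
P[2]: S = E(K, 7F) = C4; 9C ⊕ C4 = 58.
P[3]: S = E(K, C4) = 2A; 3E ⊕ 2A = 14.
P[4]: S = E(K, 2A) = 91; 66 ⊕ 91 = F7.
P[5]: S = E(K, 91) = 7F; C6 ⊕ 7F = B9.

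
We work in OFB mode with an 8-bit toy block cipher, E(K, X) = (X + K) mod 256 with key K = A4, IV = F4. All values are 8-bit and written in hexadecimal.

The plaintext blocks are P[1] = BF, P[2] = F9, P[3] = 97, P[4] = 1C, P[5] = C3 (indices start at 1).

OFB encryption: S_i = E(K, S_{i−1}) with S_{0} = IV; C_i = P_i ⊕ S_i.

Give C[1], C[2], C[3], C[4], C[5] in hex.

C[1] = 27, C[2] = C5, C[3] = 77, C[4] = 98, C[5] = EB

C[1]: S = E(K, F4) = 98; BF ⊕ 98 = 27.
C[2]: S = E(K, 98) = 3C; F9 ⊕ 3C = C5.
C[3]: S = E(K, 3C) = E0; 97 ⊕ E0 = 77.
C[4]: S = E(K, E0) = 84; 1C ⊕ 84 = 98.
C[5]: S = E(K, 84) = 28; C3 ⊕ 28 = EB.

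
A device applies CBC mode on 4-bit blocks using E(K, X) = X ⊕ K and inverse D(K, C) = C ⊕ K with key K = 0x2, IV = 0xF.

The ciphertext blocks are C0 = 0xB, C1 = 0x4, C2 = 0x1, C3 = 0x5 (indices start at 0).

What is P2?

P2 = 0x7

CBC decryption: P_i = D(K, C_i) ⊕ C_{i−1}, with C_{−1} = IV.
P2: D(K, 0x1) = 0x3; 0x3 ⊕ 0x4 = 0x7.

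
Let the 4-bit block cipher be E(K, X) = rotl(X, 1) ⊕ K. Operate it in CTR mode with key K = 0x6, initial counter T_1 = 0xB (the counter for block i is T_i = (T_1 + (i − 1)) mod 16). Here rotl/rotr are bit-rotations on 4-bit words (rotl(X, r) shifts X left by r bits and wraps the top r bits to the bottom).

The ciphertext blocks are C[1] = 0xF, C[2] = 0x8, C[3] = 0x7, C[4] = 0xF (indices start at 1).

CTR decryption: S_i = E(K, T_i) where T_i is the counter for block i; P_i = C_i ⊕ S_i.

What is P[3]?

P[3] = 0xA

P[3]: T = 0xD, S = E(K, T) = 0xD; 0x7 ⊕ 0xD = 0xA.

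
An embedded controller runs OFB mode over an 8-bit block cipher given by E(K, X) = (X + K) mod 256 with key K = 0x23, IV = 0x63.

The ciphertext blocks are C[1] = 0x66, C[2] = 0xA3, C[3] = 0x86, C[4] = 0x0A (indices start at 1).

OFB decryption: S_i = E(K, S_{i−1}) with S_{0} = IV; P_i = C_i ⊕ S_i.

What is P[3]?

P[3] = 0x4A

P[1]: S = E(K, 0x63) = 0x86; 0x66 ⊕ 0x86 = 0xE0.
P[2]: S = E(K, 0x86) = 0xA9; 0xA3 ⊕ 0xA9 = 0x0A.
P[3]: S = E(K, 0xA9) = 0xCC; 0x86 ⊕ 0xCC = 0x4A.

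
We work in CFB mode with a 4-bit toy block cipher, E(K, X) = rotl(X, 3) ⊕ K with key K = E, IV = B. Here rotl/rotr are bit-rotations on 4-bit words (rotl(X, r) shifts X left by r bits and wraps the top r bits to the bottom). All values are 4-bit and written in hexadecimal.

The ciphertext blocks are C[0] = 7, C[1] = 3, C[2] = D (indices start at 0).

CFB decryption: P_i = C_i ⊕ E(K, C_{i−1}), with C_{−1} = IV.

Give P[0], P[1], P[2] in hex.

P[0]: E(K, B) = 3; 7 ⊕ 3 = 4.
P[1]: E(K, 7) = 5; 3 ⊕ 5 = 6.
P[2]: E(K, 3) = 7; D ⊕ 7 = A.

P[0] = 4, P[1] = 6, P[2] = A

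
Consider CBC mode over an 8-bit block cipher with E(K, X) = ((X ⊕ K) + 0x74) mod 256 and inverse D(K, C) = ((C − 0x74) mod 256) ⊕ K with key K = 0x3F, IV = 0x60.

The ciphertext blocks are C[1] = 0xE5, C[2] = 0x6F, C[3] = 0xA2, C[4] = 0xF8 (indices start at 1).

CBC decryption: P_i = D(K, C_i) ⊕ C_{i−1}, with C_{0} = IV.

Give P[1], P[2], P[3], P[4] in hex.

P[1]: D(K, 0xE5) = 0x4E; 0x4E ⊕ 0x60 = 0x2E.
P[2]: D(K, 0x6F) = 0xC4; 0xC4 ⊕ 0xE5 = 0x21.
P[3]: D(K, 0xA2) = 0x11; 0x11 ⊕ 0x6F = 0x7E.
P[4]: D(K, 0xF8) = 0xBB; 0xBB ⊕ 0xA2 = 0x19.

P[1] = 0x2E, P[2] = 0x21, P[3] = 0x7E, P[4] = 0x19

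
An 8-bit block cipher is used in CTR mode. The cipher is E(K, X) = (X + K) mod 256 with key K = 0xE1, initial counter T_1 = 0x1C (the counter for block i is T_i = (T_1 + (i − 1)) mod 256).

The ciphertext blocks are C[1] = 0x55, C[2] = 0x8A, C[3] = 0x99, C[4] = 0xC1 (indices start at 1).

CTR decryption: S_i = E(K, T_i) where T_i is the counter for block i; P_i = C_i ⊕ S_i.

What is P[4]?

P[4]: T = 0x1F, S = E(K, T) = 0x00; 0xC1 ⊕ 0x00 = 0xC1.

P[4] = 0xC1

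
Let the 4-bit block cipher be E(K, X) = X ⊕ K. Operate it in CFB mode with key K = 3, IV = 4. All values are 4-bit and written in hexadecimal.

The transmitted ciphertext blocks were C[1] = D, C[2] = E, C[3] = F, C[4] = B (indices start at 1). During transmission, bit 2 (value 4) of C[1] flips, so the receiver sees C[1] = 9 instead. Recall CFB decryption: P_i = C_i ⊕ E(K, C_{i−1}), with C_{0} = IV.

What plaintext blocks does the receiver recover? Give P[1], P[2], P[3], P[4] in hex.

Only C[1] changed, to 9. In CFB, a change in C_i flips the same bit in P_i and garbles P_{i+1}. Decrypting the received ciphertext:
P[1]: E(K, 4) = 7; 9 ⊕ 7 = E.
P[2]: E(K, 9) = A; E ⊕ A = 4.
P[3]: E(K, E) = D; F ⊕ D = 2.
P[4]: E(K, F) = C; B ⊕ C = 7.
Blocks that differ from the original plaintext: P[1], P[2].

P[1] = E, P[2] = 4, P[3] = 2, P[4] = 7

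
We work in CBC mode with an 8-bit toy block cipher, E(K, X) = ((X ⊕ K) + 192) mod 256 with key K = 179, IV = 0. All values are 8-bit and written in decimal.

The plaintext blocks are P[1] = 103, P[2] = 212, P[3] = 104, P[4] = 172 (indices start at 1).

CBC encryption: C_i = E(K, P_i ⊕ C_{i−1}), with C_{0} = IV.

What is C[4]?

C[1]: P[1] ⊕ 0 = 103; E(K, 103) = 148.
C[2]: P[2] ⊕ 148 = 64; E(K, 64) = 179.
C[3]: P[3] ⊕ 179 = 219; E(K, 219) = 40.
C[4]: P[4] ⊕ 40 = 132; E(K, 132) = 247.

C[4] = 247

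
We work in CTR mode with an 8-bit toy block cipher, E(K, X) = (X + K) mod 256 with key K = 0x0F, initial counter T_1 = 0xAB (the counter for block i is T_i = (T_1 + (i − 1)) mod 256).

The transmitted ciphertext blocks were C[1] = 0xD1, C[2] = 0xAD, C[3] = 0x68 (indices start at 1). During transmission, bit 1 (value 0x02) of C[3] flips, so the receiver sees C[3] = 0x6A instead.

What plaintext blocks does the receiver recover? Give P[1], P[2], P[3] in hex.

CTR decryption: S_i = E(K, T_i) where T_i is the counter for block i; P_i = C_i ⊕ S_i.
Only C[3] changed, to 0x6A. In CTR, a change in C_i flips the same bit in P_i only; the keystream is unaffected. Decrypting the received ciphertext:
P[1]: T = 0xAB, S = E(K, T) = 0xBA; 0xD1 ⊕ 0xBA = 0x6B.
P[2]: T = 0xAC, S = E(K, T) = 0xBB; 0xAD ⊕ 0xBB = 0x16.
P[3]: T = 0xAD, S = E(K, T) = 0xBC; 0x6A ⊕ 0xBC = 0xD6.
Blocks that differ from the original plaintext: P[3].

P[1] = 0x6B, P[2] = 0x16, P[3] = 0xD6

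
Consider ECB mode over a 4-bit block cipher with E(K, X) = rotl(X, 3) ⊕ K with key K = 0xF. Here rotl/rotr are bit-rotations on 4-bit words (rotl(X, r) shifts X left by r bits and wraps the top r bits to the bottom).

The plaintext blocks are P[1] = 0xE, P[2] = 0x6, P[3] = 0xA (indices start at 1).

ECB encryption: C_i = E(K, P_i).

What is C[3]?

C[3] = 0xA

C[3]: E(K, 0xA) = 0xA.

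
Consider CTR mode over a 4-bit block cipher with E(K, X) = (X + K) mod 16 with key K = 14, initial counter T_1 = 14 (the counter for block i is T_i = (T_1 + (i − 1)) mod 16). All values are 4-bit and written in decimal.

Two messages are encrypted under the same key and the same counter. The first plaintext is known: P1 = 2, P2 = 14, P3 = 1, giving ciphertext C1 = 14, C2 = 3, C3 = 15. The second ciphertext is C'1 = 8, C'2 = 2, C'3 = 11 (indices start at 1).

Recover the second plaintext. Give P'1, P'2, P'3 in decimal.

P'1 = 4, P'2 = 15, P'3 = 5

In CTR with a reused counter, both messages share the same keystream S_i, so C_i ⊕ C'_i = P_i ⊕ P'_i and thus P'_i = P_i ⊕ C_i ⊕ C'_i.
P'1: 2 ⊕ 14 ⊕ 8 = 4.
P'2: 14 ⊕ 3 ⊕ 2 = 15.
P'3: 1 ⊕ 15 ⊕ 11 = 5.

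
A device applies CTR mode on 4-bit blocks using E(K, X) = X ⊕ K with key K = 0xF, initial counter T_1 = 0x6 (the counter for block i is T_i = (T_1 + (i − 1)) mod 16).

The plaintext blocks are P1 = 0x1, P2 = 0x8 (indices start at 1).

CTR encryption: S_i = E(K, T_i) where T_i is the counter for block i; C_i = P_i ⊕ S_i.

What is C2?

C2 = 0x0

C1: T = 0x6, S = E(K, T) = 0x9; 0x1 ⊕ 0x9 = 0x8.
C2: T = 0x7, S = E(K, T) = 0x8; 0x8 ⊕ 0x8 = 0x0.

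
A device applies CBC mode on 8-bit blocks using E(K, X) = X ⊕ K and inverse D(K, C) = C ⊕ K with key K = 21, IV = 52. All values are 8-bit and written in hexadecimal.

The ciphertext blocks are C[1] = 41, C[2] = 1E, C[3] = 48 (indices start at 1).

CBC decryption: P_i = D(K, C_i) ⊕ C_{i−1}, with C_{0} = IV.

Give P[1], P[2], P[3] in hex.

P[1] = 32, P[2] = 7E, P[3] = 77

P[1]: D(K, 41) = 60; 60 ⊕ 52 = 32.
P[2]: D(K, 1E) = 3F; 3F ⊕ 41 = 7E.
P[3]: D(K, 48) = 69; 69 ⊕ 1E = 77.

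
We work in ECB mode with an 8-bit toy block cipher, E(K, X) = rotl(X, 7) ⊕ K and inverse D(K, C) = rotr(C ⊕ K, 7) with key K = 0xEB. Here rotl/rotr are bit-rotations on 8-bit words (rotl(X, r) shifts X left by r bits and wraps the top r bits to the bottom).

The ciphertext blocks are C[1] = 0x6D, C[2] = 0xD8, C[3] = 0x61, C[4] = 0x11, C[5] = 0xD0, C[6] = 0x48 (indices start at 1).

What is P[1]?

P[1] = 0x0D

ECB decryption: P_i = D(K, C_i).
P[1]: D(K, 0x6D) = 0x0D.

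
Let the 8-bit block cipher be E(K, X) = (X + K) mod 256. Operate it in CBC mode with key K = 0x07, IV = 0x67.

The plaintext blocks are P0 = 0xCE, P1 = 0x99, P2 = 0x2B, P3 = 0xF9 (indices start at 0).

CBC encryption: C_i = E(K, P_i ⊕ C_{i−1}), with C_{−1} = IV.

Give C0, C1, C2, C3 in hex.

C0: P0 ⊕ 0x67 = 0xA9; E(K, 0xA9) = 0xB0.
C1: P1 ⊕ 0xB0 = 0x29; E(K, 0x29) = 0x30.
C2: P2 ⊕ 0x30 = 0x1B; E(K, 0x1B) = 0x22.
C3: P3 ⊕ 0x22 = 0xDB; E(K, 0xDB) = 0xE2.

C0 = 0xB0, C1 = 0x30, C2 = 0x22, C3 = 0xE2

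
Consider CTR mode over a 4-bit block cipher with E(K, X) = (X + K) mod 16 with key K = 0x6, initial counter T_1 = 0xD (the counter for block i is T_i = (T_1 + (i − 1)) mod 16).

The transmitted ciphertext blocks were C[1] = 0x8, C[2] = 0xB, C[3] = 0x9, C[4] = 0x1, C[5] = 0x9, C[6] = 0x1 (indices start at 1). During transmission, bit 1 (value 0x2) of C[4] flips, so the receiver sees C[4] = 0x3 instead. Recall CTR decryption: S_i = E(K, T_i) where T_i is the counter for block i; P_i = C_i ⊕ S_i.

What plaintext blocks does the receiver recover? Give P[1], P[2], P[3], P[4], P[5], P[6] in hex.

Only C[4] changed, to 0x3. In CTR, a change in C_i flips the same bit in P_i only; the keystream is unaffected. Decrypting the received ciphertext:
P[1]: T = 0xD, S = E(K, T) = 0x3; 0x8 ⊕ 0x3 = 0xB.
P[2]: T = 0xE, S = E(K, T) = 0x4; 0xB ⊕ 0x4 = 0xF.
P[3]: T = 0xF, S = E(K, T) = 0x5; 0x9 ⊕ 0x5 = 0xC.
P[4]: T = 0x0, S = E(K, T) = 0x6; 0x3 ⊕ 0x6 = 0x5.
P[5]: T = 0x1, S = E(K, T) = 0x7; 0x9 ⊕ 0x7 = 0xE.
P[6]: T = 0x2, S = E(K, T) = 0x8; 0x1 ⊕ 0x8 = 0x9.
Blocks that differ from the original plaintext: P[4].

P[1] = 0xB, P[2] = 0xF, P[3] = 0xC, P[4] = 0x5, P[5] = 0xE, P[6] = 0x9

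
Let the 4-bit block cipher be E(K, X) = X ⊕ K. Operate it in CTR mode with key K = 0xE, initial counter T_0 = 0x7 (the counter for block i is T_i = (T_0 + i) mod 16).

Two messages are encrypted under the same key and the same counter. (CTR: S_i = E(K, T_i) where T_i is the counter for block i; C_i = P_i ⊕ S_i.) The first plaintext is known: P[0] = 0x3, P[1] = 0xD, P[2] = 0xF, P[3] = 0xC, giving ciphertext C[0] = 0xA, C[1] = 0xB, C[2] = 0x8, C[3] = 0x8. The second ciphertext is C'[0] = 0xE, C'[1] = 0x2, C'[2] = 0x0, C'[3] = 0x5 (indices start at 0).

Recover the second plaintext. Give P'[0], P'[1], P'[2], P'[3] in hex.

P'[0] = 0x7, P'[1] = 0x4, P'[2] = 0x7, P'[3] = 0x1

In CTR with a reused counter, both messages share the same keystream S_i, so C_i ⊕ C'_i = P_i ⊕ P'_i and thus P'_i = P_i ⊕ C_i ⊕ C'_i.
P'[0]: 0x3 ⊕ 0xA ⊕ 0xE = 0x7.
P'[1]: 0xD ⊕ 0xB ⊕ 0x2 = 0x4.
P'[2]: 0xF ⊕ 0x8 ⊕ 0x0 = 0x7.
P'[3]: 0xC ⊕ 0x8 ⊕ 0x5 = 0x1.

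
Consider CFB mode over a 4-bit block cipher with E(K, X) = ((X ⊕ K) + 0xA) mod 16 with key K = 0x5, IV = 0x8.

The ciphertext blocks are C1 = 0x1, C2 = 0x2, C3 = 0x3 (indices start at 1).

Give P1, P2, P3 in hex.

P1 = 0x6, P2 = 0xC, P3 = 0x2

CFB decryption: P_i = C_i ⊕ E(K, C_{i−1}), with C_{0} = IV.
P1: E(K, 0x8) = 0x7; 0x1 ⊕ 0x7 = 0x6.
P2: E(K, 0x1) = 0xE; 0x2 ⊕ 0xE = 0xC.
P3: E(K, 0x2) = 0x1; 0x3 ⊕ 0x1 = 0x2.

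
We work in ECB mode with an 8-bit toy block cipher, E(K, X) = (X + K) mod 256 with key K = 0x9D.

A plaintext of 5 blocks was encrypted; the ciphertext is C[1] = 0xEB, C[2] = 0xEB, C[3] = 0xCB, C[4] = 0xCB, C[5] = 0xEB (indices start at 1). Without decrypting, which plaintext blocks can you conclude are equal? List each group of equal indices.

P[1] = P[2] = P[5]; P[3] = P[4]

ECB encrypts each block independently with the same key, so equal ciphertext blocks imply equal plaintext blocks.
C[1] = C[2] = C[5] = 0xEB, so P[1] = P[2] = P[5].
C[3] = C[4] = 0xCB, so P[3] = P[4].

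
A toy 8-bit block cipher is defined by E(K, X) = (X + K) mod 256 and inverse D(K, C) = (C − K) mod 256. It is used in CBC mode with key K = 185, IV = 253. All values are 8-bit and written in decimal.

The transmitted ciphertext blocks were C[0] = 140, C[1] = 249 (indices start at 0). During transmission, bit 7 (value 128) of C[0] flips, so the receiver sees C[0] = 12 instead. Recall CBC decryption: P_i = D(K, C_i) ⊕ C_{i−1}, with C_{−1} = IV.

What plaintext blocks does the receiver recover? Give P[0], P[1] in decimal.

P[0] = 174, P[1] = 76

Only C[0] changed, to 12. In CBC, a change in C_i garbles P_i and flips the same bit in P_{i+1}. Decrypting the received ciphertext:
P[0]: D(K, 12) = 83; 83 ⊕ 253 = 174.
P[1]: D(K, 249) = 64; 64 ⊕ 12 = 76.
Blocks that differ from the original plaintext: P[0], P[1].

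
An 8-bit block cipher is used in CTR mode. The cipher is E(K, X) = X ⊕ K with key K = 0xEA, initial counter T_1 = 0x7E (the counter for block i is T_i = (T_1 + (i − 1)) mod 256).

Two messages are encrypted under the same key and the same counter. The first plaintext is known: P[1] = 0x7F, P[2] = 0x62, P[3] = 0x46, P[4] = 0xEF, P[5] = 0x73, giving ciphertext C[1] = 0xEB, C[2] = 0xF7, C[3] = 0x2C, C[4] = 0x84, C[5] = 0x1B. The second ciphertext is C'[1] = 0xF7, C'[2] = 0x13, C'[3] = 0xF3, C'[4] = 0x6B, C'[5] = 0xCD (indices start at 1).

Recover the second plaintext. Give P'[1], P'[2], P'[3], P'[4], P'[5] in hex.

P'[1] = 0x63, P'[2] = 0x86, P'[3] = 0x99, P'[4] = 0x00, P'[5] = 0xA5

In CTR with a reused counter, both messages share the same keystream S_i, so C_i ⊕ C'_i = P_i ⊕ P'_i and thus P'_i = P_i ⊕ C_i ⊕ C'_i.
P'[1]: 0x7F ⊕ 0xEB ⊕ 0xF7 = 0x63.
P'[2]: 0x62 ⊕ 0xF7 ⊕ 0x13 = 0x86.
P'[3]: 0x46 ⊕ 0x2C ⊕ 0xF3 = 0x99.
P'[4]: 0xEF ⊕ 0x84 ⊕ 0x6B = 0x00.
P'[5]: 0x73 ⊕ 0x1B ⊕ 0xCD = 0xA5.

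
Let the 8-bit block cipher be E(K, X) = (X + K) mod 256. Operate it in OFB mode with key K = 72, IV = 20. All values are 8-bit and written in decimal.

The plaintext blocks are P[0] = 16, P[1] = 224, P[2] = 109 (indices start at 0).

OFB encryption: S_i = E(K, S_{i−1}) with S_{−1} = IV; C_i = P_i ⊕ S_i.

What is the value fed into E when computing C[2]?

164

C[0]: S = E(K, 20) = 92; 16 ⊕ 92 = 76.
C[1]: S = E(K, 92) = 164; 224 ⊕ 164 = 68.
C[2]: S = E(K, 164) = 236; 109 ⊕ 236 = 129.
So the input to E for block [2] is 164.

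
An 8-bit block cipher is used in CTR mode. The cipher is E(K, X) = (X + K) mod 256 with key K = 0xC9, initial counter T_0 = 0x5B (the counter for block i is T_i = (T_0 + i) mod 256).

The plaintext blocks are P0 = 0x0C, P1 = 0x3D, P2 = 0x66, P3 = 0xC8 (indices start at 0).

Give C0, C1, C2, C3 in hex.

CTR encryption: S_i = E(K, T_i) where T_i is the counter for block i; C_i = P_i ⊕ S_i.
C0: T = 0x5B, S = E(K, T) = 0x24; 0x0C ⊕ 0x24 = 0x28.
C1: T = 0x5C, S = E(K, T) = 0x25; 0x3D ⊕ 0x25 = 0x18.
C2: T = 0x5D, S = E(K, T) = 0x26; 0x66 ⊕ 0x26 = 0x40.
C3: T = 0x5E, S = E(K, T) = 0x27; 0xC8 ⊕ 0x27 = 0xEF.

C0 = 0x28, C1 = 0x18, C2 = 0x40, C3 = 0xEF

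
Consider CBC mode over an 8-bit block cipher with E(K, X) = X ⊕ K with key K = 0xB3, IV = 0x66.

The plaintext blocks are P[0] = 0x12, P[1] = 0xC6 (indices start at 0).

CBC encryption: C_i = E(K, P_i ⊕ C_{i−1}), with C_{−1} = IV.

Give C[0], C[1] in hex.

C[0]: P[0] ⊕ 0x66 = 0x74; E(K, 0x74) = 0xC7.
C[1]: P[1] ⊕ 0xC7 = 0x01; E(K, 0x01) = 0xB2.

C[0] = 0xC7, C[1] = 0xB2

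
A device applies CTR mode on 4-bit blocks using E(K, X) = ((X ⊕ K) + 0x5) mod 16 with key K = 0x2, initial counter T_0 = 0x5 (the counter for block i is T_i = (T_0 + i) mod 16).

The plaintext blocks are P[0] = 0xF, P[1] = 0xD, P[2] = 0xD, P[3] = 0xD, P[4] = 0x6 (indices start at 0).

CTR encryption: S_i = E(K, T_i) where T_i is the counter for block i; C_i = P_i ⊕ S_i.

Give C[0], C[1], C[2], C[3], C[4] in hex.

C[0]: T = 0x5, S = E(K, T) = 0xC; 0xF ⊕ 0xC = 0x3.
C[1]: T = 0x6, S = E(K, T) = 0x9; 0xD ⊕ 0x9 = 0x4.
C[2]: T = 0x7, S = E(K, T) = 0xA; 0xD ⊕ 0xA = 0x7.
C[3]: T = 0x8, S = E(K, T) = 0xF; 0xD ⊕ 0xF = 0x2.
C[4]: T = 0x9, S = E(K, T) = 0x0; 0x6 ⊕ 0x0 = 0x6.

C[0] = 0x3, C[1] = 0x4, C[2] = 0x7, C[3] = 0x2, C[4] = 0x6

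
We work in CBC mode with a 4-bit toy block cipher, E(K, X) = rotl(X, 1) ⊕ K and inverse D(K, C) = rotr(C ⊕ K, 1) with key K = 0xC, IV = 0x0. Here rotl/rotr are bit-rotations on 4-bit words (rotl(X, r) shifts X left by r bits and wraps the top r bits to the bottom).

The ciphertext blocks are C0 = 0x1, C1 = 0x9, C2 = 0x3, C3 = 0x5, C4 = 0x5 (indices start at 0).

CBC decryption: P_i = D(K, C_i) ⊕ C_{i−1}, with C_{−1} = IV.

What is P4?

P4: D(K, 0x5) = 0xC; 0xC ⊕ 0x5 = 0x9.

P4 = 0x9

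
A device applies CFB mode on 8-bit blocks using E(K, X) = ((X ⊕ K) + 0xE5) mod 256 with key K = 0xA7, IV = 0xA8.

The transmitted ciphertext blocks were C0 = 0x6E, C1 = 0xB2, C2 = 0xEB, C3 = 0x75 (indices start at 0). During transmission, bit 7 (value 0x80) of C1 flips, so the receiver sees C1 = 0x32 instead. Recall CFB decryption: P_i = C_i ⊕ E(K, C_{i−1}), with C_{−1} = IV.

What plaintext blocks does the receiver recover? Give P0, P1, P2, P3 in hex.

Only C1 changed, to 0x32. In CFB, a change in C_i flips the same bit in P_i and garbles P_{i+1}. Decrypting the received ciphertext:
P0: E(K, 0xA8) = 0xF4; 0x6E ⊕ 0xF4 = 0x9A.
P1: E(K, 0x6E) = 0xAE; 0x32 ⊕ 0xAE = 0x9C.
P2: E(K, 0x32) = 0x7A; 0xEB ⊕ 0x7A = 0x91.
P3: E(K, 0xEB) = 0x31; 0x75 ⊕ 0x31 = 0x44.
Blocks that differ from the original plaintext: P1, P2.

P0 = 0x9A, P1 = 0x9C, P2 = 0x91, P3 = 0x44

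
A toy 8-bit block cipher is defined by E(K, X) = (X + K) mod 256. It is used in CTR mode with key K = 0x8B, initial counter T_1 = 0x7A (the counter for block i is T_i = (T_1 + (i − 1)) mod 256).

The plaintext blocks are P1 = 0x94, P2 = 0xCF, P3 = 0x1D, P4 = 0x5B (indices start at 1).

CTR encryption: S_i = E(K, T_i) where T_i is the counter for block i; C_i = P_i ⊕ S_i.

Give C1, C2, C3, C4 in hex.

C1: T = 0x7A, S = E(K, T) = 0x05; 0x94 ⊕ 0x05 = 0x91.
C2: T = 0x7B, S = E(K, T) = 0x06; 0xCF ⊕ 0x06 = 0xC9.
C3: T = 0x7C, S = E(K, T) = 0x07; 0x1D ⊕ 0x07 = 0x1A.
C4: T = 0x7D, S = E(K, T) = 0x08; 0x5B ⊕ 0x08 = 0x53.

C1 = 0x91, C2 = 0xC9, C3 = 0x1A, C4 = 0x53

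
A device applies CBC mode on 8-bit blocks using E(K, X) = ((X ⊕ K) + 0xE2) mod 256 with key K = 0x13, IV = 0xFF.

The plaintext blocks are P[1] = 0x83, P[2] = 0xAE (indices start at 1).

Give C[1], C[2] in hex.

C[1] = 0x51, C[2] = 0xCE

CBC encryption: C_i = E(K, P_i ⊕ C_{i−1}), with C_{0} = IV.
C[1]: P[1] ⊕ 0xFF = 0x7C; E(K, 0x7C) = 0x51.
C[2]: P[2] ⊕ 0x51 = 0xFF; E(K, 0xFF) = 0xCE.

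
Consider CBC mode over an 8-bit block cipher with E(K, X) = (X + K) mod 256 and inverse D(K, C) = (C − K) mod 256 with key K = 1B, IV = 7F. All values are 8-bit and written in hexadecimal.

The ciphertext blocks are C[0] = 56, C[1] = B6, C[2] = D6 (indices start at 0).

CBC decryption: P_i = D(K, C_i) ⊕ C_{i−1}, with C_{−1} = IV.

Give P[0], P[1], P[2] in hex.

P[0] = 44, P[1] = CD, P[2] = 0D

P[0]: D(K, 56) = 3B; 3B ⊕ 7F = 44.
P[1]: D(K, B6) = 9B; 9B ⊕ 56 = CD.
P[2]: D(K, D6) = BB; BB ⊕ B6 = 0D.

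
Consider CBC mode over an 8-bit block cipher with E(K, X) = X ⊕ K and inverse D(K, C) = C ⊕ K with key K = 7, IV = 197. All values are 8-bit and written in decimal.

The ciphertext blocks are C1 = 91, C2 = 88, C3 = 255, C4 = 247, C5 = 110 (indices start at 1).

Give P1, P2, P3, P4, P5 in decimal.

P1 = 153, P2 = 4, P3 = 160, P4 = 15, P5 = 158

CBC decryption: P_i = D(K, C_i) ⊕ C_{i−1}, with C_{0} = IV.
P1: D(K, 91) = 92; 92 ⊕ 197 = 153.
P2: D(K, 88) = 95; 95 ⊕ 91 = 4.
P3: D(K, 255) = 248; 248 ⊕ 88 = 160.
P4: D(K, 247) = 240; 240 ⊕ 255 = 15.
P5: D(K, 110) = 105; 105 ⊕ 247 = 158.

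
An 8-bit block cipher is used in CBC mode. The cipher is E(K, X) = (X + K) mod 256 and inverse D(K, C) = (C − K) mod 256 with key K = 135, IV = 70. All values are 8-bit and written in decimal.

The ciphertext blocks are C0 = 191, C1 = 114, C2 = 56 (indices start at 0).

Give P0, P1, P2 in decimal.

P0 = 126, P1 = 84, P2 = 195

CBC decryption: P_i = D(K, C_i) ⊕ C_{i−1}, with C_{−1} = IV.
P0: D(K, 191) = 56; 56 ⊕ 70 = 126.
P1: D(K, 114) = 235; 235 ⊕ 191 = 84.
P2: D(K, 56) = 177; 177 ⊕ 114 = 195.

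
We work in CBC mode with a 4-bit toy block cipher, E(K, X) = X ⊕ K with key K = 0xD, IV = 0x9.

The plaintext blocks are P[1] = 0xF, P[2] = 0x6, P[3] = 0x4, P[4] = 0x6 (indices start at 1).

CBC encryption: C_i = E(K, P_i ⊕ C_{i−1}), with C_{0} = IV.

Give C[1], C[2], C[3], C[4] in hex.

C[1]: P[1] ⊕ 0x9 = 0x6; E(K, 0x6) = 0xB.
C[2]: P[2] ⊕ 0xB = 0xD; E(K, 0xD) = 0x0.
C[3]: P[3] ⊕ 0x0 = 0x4; E(K, 0x4) = 0x9.
C[4]: P[4] ⊕ 0x9 = 0xF; E(K, 0xF) = 0x2.

C[1] = 0xB, C[2] = 0x0, C[3] = 0x9, C[4] = 0x2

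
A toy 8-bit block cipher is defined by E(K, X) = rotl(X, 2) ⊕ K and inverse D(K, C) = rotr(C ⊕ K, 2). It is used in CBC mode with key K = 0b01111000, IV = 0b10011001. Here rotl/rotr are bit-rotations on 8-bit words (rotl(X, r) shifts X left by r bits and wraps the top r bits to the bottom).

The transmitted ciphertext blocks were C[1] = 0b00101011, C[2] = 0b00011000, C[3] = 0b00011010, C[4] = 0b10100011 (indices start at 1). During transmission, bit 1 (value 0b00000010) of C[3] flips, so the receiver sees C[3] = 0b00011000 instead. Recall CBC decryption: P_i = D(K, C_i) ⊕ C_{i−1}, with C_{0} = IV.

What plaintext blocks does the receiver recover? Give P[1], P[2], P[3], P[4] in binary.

Only C[3] changed, to 0b00011000. In CBC, a change in C_i garbles P_i and flips the same bit in P_{i+1}. Decrypting the received ciphertext:
P[1]: D(K, 0b00101011) = 0b11010100; 0b11010100 ⊕ 0b10011001 = 0b01001101.
P[2]: D(K, 0b00011000) = 0b00011000; 0b00011000 ⊕ 0b00101011 = 0b00110011.
P[3]: D(K, 0b00011000) = 0b00011000; 0b00011000 ⊕ 0b00011000 = 0b00000000.
P[4]: D(K, 0b10100011) = 0b11110110; 0b11110110 ⊕ 0b00011000 = 0b11101110.
Blocks that differ from the original plaintext: P[3], P[4].

P[1] = 0b01001101, P[2] = 0b00110011, P[3] = 0b00000000, P[4] = 0b11101110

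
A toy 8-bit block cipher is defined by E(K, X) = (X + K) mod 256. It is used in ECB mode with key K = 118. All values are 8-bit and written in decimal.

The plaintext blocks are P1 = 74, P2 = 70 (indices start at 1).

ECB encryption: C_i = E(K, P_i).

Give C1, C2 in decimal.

C1 = 192, C2 = 188

C1: E(K, 74) = 192.
C2: E(K, 70) = 188.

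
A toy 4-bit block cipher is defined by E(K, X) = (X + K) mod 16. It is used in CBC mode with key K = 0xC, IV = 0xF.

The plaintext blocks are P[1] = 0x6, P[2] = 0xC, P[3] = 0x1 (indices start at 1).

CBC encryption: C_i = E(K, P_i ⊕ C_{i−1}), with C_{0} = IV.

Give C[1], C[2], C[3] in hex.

C[1] = 0x5, C[2] = 0x5, C[3] = 0x0

C[1]: P[1] ⊕ 0xF = 0x9; E(K, 0x9) = 0x5.
C[2]: P[2] ⊕ 0x5 = 0x9; E(K, 0x9) = 0x5.
C[3]: P[3] ⊕ 0x5 = 0x4; E(K, 0x4) = 0x0.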